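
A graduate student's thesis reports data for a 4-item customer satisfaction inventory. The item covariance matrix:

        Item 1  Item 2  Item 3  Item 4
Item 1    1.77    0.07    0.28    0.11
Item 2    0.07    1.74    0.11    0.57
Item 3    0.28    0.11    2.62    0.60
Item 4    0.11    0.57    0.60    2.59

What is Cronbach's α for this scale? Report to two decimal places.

α = 0.38

ΣVar(i) = 1.77 + 1.74 + 2.62 + 2.59 = 8.72
Sum of the distinct covariances = 1.74
σ²_total = 8.72 + 2 × 1.74 = 12.20
α = (k/(k−1))·(1 − ΣVar(i)/σ²_total) = (4/3)·(1 − 8.72/12.20) = 0.38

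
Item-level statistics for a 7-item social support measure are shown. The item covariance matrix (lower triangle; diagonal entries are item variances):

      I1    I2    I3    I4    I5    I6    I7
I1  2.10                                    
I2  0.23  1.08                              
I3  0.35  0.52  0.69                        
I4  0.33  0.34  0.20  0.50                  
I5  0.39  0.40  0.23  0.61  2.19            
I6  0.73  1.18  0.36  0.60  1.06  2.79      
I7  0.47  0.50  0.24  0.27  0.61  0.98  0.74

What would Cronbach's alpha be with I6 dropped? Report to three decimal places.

α = 0.731

Remaining items: I1, I2, I3, I4, I5, I7 (k = 6).
Σσᵢ² = 2.10 + 1.08 + 0.69 + 0.50 + 2.19 + 0.74 = 7.30
σ²_T = 7.30 + 2 × 5.69 = 18.68
α (item deleted) = (6/5)·(1 − 7.30/18.68) = 0.731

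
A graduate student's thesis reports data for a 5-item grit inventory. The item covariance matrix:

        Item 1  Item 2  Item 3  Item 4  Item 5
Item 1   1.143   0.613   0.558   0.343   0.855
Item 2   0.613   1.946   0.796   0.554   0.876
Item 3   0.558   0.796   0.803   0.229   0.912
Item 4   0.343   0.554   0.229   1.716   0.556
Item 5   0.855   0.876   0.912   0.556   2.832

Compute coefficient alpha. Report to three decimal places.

Σσᵢ² = 1.143 + 1.946 + 0.803 + 1.716 + 2.832 = 8.440
Sum of the distinct covariances = 6.292
σ²_T = 8.440 + 2 × 6.292 = 21.024
α = (k/(k−1))·(1 − Σσᵢ²/σ²_T) = (5/4)·(1 − 8.440/21.024) = 0.748

coefficient alpha = 0.748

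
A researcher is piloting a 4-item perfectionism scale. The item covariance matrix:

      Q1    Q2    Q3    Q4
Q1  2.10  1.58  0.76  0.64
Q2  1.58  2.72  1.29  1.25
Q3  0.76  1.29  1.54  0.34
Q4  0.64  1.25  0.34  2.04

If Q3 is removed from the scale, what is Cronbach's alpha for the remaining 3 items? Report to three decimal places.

Remaining items: Q1, Q2, Q4 (k = 3).
ΣVar(i) = 2.10 + 2.72 + 2.04 = 6.86
σ²_total = 6.86 + 2 × 3.47 = 13.80
α (item deleted) = (3/2)·(1 − 6.86/13.80) = 0.754

α = 0.754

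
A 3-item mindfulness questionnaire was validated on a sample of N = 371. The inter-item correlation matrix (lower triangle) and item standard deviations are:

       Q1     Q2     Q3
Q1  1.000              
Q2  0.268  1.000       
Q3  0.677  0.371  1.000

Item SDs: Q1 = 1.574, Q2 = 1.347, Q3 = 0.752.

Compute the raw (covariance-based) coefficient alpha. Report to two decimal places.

α = 0.63

Σσ²ᵢ = 1.574² + 1.347² + 0.752² = 4.8574
Covariances σ_ij = r_ij · s_i · s_j:
  σ(Q1,Q2) = 0.268 × 1.574 × 1.347 = 0.5682
  σ(Q1,Q3) = 0.677 × 1.574 × 0.752 = 0.8013
  σ(Q2,Q3) = 0.371 × 1.347 × 0.752 = 0.3758
σ²_T = Σσ²ᵢ + 2·Σσ_ij = 4.8574 + 2 × 1.7453 = 8.3480
α = (3/2)·(1 − 4.8574/8.3480) = 0.63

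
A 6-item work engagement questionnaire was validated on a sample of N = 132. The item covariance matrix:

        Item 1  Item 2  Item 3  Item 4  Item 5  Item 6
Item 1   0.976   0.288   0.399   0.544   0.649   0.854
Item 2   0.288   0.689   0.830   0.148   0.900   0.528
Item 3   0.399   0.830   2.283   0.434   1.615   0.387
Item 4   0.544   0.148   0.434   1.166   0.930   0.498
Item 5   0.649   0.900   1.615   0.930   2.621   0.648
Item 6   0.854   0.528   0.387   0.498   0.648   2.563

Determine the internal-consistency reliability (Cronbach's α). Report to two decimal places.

sum of item variances = 0.976 + 0.689 + 2.283 + 1.166 + 2.621 + 2.563 = 10.298
Sum of the distinct covariances = 9.652
Var(T) = 10.298 + 2 × 9.652 = 29.602
α = (k/(k−1))·(1 − sum of item variances/Var(T)) = (6/5)·(1 − 10.298/29.602) = 0.78

Cronbach's α = 0.78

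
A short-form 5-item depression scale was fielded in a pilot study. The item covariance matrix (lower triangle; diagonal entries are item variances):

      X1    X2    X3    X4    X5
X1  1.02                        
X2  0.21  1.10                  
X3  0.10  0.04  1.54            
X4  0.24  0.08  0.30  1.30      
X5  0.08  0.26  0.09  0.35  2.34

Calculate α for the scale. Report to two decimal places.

α = 0.41

Σσᵢ² = 1.02 + 1.10 + 1.54 + 1.30 + 2.34 = 7.30
Sum of the distinct covariances = 1.75
Var(T) = 7.30 + 2 × 1.75 = 10.80
α = (k/(k−1))·(1 − Σσᵢ²/Var(T)) = (5/4)·(1 − 7.30/10.80) = 0.41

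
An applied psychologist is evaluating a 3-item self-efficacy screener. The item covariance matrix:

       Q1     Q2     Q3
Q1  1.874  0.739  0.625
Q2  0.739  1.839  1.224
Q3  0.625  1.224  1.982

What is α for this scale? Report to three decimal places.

Σσᵢ² = 1.874 + 1.839 + 1.982 = 5.695
Sum of off-diagonal covariances = 2.588
σ²_total = 5.695 + 2 × 2.588 = 10.871
α = (k/(k−1))·(1 − Σσᵢ²/σ²_total) = (3/2)·(1 − 5.695/10.871) = 0.714

α = 0.714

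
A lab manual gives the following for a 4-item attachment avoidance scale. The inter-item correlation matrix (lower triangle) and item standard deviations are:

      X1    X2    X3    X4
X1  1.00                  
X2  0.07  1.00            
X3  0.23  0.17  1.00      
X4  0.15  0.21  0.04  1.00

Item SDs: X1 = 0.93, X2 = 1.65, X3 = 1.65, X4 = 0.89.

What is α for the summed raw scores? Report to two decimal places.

α = 0.38

Σσ²ᵢ = 0.93² + 1.65² + 1.65² + 0.89² = 7.1020
Covariances σ_ij = r_ij · s_i · s_j:
  σ(X1,X2) = 0.07 × 0.93 × 1.65 = 0.1074
  σ(X1,X3) = 0.23 × 0.93 × 1.65 = 0.3529
  σ(X1,X4) = 0.15 × 0.93 × 0.89 = 0.1242
  σ(X2,X3) = 0.17 × 1.65 × 1.65 = 0.4628
  σ(X2,X4) = 0.21 × 1.65 × 0.89 = 0.3084
  σ(X3,X4) = 0.04 × 1.65 × 0.89 = 0.0587
σ²_T = Σσ²ᵢ + 2·Σσ_ij = 7.1020 + 2 × 1.4144 = 9.9308
α = (4/3)·(1 − 7.1020/9.9308) = 0.38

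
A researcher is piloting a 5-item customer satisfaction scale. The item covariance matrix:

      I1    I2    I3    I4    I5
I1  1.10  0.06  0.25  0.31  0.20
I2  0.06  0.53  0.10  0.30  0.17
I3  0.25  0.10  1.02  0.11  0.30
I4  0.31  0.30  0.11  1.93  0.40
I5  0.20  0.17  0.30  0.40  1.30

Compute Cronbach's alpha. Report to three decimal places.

α = 0.535

Σσᵢ² = 1.10 + 0.53 + 1.02 + 1.93 + 1.30 = 5.88
Sum of off-diagonal covariances = 2.20
σ²_T = 5.88 + 2 × 2.20 = 10.28
α = (k/(k−1))·(1 − Σσᵢ²/σ²_T) = (5/4)·(1 − 5.88/10.28) = 0.535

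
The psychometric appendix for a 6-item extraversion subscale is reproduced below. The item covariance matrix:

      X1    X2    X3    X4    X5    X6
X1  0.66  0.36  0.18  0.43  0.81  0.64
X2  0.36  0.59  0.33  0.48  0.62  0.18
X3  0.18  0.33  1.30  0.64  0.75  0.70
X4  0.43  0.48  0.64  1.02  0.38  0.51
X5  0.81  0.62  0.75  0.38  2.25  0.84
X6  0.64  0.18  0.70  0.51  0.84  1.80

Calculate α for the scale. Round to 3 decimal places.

ΣVar(i) = 0.66 + 0.59 + 1.30 + 1.02 + 2.25 + 1.80 = 7.62
Σ_{i<j} σ_ij = 7.85
Var(T) = 7.62 + 2 × 7.85 = 23.32
α = (k/(k−1))·(1 − ΣVar(i)/Var(T)) = (6/5)·(1 − 7.62/23.32) = 0.808

α = 0.808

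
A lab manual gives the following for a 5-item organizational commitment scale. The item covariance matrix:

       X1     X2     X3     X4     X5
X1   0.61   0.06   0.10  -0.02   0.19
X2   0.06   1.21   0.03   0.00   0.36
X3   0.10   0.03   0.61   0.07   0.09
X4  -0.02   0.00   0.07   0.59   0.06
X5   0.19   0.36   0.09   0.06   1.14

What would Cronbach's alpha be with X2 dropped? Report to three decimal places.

Remaining items: X1, X3, X4, X5 (k = 4).
Σσ²ᵢ = 0.61 + 0.61 + 0.59 + 1.14 = 2.95
Var(T) = 2.95 + 2 × 0.49 = 3.93
α (item deleted) = (4/3)·(1 − 2.95/3.93) = 0.332

α = 0.332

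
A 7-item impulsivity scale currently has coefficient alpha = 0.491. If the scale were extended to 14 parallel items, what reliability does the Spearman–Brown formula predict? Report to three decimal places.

predicted reliability = 0.659

Length factor m = 14/7 = 2.0000
α' = m·α / (1 + (m−1)·α)
   = 14/7 × 0.491 / (1 + (14/7 − 1) × 0.491)
   = 0.9820 / 1.4910 = 0.659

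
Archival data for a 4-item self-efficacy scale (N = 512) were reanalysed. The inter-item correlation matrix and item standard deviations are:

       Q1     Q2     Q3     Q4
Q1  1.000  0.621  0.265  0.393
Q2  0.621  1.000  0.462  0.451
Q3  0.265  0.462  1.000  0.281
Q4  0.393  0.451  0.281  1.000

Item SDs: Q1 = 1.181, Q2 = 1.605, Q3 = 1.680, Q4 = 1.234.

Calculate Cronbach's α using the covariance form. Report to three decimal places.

Σσ²ᵢ = 1.181² + 1.605² + 1.680² + 1.234² = 8.3159
Covariances σ_ij = r_ij · s_i · s_j:
  σ(Q1,Q2) = 0.621 × 1.181 × 1.605 = 1.1771
  σ(Q1,Q3) = 0.265 × 1.181 × 1.680 = 0.5258
  σ(Q1,Q4) = 0.393 × 1.181 × 1.234 = 0.5727
  σ(Q2,Q3) = 0.462 × 1.605 × 1.680 = 1.2457
  σ(Q2,Q4) = 0.451 × 1.605 × 1.234 = 0.8932
  σ(Q3,Q4) = 0.281 × 1.680 × 1.234 = 0.5825
σ²_T = Σσ²ᵢ + 2·Σσ_ij = 8.3159 + 2 × 4.9970 = 18.3099
α = (4/3)·(1 − 8.3159/18.3099) = 0.728

Cronbach's α = 0.728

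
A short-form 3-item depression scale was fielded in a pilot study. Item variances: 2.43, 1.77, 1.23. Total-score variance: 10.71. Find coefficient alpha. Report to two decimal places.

α = 0.74

Σσ²ᵢ = 2.43 + 1.77 + 1.23 = 5.43
α = (k/(k−1))·(1 − Σσ²ᵢ/total variance) = (3/2)·(1 − 5.43/10.71) = 0.74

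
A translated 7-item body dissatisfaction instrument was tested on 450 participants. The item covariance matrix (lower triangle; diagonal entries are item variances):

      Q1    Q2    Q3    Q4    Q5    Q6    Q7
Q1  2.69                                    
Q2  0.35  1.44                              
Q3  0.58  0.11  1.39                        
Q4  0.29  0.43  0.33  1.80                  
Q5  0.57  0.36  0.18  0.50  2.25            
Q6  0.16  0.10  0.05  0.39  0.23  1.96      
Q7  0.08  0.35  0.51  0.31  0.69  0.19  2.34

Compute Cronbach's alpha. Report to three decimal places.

Σσᵢ² = 2.69 + 1.44 + 1.39 + 1.80 + 2.25 + 1.96 + 2.34 = 13.87
Sum of the distinct covariances = 6.76
σ²_total = 13.87 + 2 × 6.76 = 27.39
α = (k/(k−1))·(1 − Σσᵢ²/σ²_total) = (7/6)·(1 − 13.87/27.39) = 0.576

α = 0.576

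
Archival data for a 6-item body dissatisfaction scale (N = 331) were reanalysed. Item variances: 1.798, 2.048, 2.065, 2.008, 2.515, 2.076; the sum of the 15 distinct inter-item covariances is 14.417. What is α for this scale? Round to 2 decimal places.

α = 0.84

sum of item variances = 1.798 + 2.048 + 2.065 + 2.008 + 2.515 + 2.076 = 12.510
Sum of distinct covariances = 14.417
total variance = sum of item variances + 2·Σcov = 12.510 + 2 × 14.417 = 41.344
α = (6/5)·(1 − 12.510/41.344) = 0.84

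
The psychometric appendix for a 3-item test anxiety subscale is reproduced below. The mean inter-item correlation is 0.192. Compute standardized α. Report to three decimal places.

Standardized α = k·r̄ / (1 + (k−1)·r̄) = 3 × 0.192 / (1 + 2 × 0.192)
  = 0.5760 / 1.3840 = 0.416

standardized α = 0.416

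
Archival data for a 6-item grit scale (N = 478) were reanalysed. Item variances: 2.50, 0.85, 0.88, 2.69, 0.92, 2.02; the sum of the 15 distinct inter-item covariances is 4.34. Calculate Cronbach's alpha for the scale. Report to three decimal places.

α = 0.562

ΣVar(i) = 2.50 + 0.85 + 0.88 + 2.69 + 0.92 + 2.02 = 9.86
Sum of distinct covariances = 4.34
Var(T) = ΣVar(i) + 2·Σcov = 9.86 + 2 × 4.34 = 18.54
α = (6/5)·(1 − 9.86/18.54) = 0.562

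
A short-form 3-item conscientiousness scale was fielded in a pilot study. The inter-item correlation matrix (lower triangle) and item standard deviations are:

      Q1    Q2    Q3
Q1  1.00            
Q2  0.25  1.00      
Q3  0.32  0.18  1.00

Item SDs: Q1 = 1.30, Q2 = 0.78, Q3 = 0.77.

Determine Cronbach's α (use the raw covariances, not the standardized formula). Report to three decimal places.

Cronbach's α = 0.481

Σσ²ᵢ = 1.30² + 0.78² + 0.77² = 2.8913
Covariances σ_ij = r_ij · s_i · s_j:
  σ(Q1,Q2) = 0.25 × 1.30 × 0.78 = 0.2535
  σ(Q1,Q3) = 0.32 × 1.30 × 0.77 = 0.3203
  σ(Q2,Q3) = 0.18 × 0.78 × 0.77 = 0.1081
σ²_T = Σσ²ᵢ + 2·Σσ_ij = 2.8913 + 2 × 0.6819 = 4.2551
α = (3/2)·(1 − 2.8913/4.2551) = 0.481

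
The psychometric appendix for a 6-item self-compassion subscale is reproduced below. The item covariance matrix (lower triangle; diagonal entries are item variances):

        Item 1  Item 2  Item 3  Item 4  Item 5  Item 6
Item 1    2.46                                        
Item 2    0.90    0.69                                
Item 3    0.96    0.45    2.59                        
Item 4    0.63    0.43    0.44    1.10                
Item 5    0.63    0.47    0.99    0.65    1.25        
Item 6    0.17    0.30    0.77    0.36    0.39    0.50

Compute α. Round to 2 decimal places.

α = 0.80

Σσ²ᵢ = 2.46 + 0.69 + 2.59 + 1.10 + 1.25 + 0.50 = 8.59
Σ_{i<j} σ_ij = 8.54
σ²_total = 8.59 + 2 × 8.54 = 25.67
α = (k/(k−1))·(1 − Σσ²ᵢ/σ²_total) = (6/5)·(1 − 8.59/25.67) = 0.80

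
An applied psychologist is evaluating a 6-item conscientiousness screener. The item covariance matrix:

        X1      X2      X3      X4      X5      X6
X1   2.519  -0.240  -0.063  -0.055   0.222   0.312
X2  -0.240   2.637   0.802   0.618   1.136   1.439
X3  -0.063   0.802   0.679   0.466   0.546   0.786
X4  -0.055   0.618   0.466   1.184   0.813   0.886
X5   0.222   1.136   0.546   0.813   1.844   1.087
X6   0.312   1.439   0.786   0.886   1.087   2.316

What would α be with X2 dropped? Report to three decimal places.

Remaining items: X1, X3, X4, X5, X6 (k = 5).
Σσᵢ² = 2.519 + 0.679 + 1.184 + 1.844 + 2.316 = 8.542
total variance = 8.542 + 2 × 5.000 = 18.542
α (item deleted) = (5/4)·(1 − 8.542/18.542) = 0.674

α = 0.674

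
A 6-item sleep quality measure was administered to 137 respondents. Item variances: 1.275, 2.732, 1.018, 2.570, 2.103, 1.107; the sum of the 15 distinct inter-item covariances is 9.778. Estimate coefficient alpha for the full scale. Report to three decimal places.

Σσᵢ² = 1.275 + 2.732 + 1.018 + 2.570 + 2.103 + 1.107 = 10.805
Sum of distinct covariances = 9.778
σ²_total = Σσᵢ² + 2·Σcov = 10.805 + 2 × 9.778 = 30.361
α = (6/5)·(1 − 10.805/30.361) = 0.773

coefficient alpha = 0.773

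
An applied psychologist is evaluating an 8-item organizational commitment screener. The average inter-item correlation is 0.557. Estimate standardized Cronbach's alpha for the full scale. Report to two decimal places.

Standardized α = k·r̄ / (1 + (k−1)·r̄) = 8 × 0.557 / (1 + 7 × 0.557)
  = 4.4560 / 4.8990 = 0.91

α = 0.91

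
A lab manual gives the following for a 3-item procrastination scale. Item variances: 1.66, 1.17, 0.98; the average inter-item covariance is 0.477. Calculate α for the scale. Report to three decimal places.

α = 0.643

sum of item variances = 1.66 + 1.17 + 0.98 = 3.81
Sum of the 3 distinct covariances = 3 × 0.477 = 1.431
total variance = sum of item variances + 2·Σcov = 3.81 + 2 × 1.431 = 6.672
α = (3/2)·(1 − 3.81/6.672) = 0.643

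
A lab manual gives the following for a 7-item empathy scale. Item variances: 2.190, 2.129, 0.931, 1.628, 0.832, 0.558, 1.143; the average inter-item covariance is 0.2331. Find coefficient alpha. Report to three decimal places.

α = 0.595

Σσᵢ² = 2.190 + 2.129 + 0.931 + 1.628 + 0.832 + 0.558 + 1.143 = 9.411
Sum of the 21 distinct covariances = 21 × 0.2331 = 4.8951
σ²_total = Σσᵢ² + 2·Σcov = 9.411 + 2 × 4.8951 = 19.2012
α = (7/6)·(1 − 9.411/19.2012) = 0.595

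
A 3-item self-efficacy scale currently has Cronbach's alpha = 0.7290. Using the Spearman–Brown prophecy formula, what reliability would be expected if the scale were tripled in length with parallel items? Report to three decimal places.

predicted reliability = 0.890

Length factor m = 3
α' = m·α / (1 + (m−1)·α)
   = 3 × 0.7290 / (1 + (3 − 1) × 0.7290)
   = 2.1870 / 2.4580 = 0.890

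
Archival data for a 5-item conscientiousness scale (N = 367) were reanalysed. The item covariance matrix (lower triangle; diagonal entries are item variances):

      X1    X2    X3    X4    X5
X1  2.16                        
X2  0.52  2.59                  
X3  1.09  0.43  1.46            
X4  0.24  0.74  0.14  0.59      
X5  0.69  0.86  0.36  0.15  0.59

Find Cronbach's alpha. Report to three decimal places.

Σσ²ᵢ = 2.16 + 2.59 + 1.46 + 0.59 + 0.59 = 7.39
Σ_{i<j} σ_ij = 5.22
Var(T) = 7.39 + 2 × 5.22 = 17.83
α = (k/(k−1))·(1 − Σσ²ᵢ/Var(T)) = (5/4)·(1 − 7.39/17.83) = 0.732

α = 0.732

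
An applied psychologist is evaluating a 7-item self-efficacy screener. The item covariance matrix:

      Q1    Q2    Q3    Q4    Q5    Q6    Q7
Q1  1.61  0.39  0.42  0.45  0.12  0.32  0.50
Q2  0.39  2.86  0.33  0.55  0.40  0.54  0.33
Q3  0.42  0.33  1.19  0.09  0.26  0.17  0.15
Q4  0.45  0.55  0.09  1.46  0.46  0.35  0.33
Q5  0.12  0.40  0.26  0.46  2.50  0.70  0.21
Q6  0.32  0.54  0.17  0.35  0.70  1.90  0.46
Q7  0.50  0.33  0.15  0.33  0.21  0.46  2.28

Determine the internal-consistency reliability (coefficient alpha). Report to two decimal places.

coefficient alpha = 0.61

sum of item variances = 1.61 + 2.86 + 1.19 + 1.46 + 2.50 + 1.90 + 2.28 = 13.80
Σ_{i<j} σ_ij = 7.53
total variance = 13.80 + 2 × 7.53 = 28.86
α = (k/(k−1))·(1 − sum of item variances/total variance) = (7/6)·(1 − 13.80/28.86) = 0.61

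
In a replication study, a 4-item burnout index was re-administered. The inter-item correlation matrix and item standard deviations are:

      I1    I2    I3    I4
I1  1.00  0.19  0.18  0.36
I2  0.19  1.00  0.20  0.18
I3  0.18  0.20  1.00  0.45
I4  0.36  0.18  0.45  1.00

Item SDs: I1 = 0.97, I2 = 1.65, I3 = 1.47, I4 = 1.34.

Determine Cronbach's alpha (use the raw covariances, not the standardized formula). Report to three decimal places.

Σσ²ᵢ = 0.97² + 1.65² + 1.47² + 1.34² = 7.6199
Covariances σ_ij = r_ij · s_i · s_j:
  σ(I1,I2) = 0.19 × 0.97 × 1.65 = 0.3041
  σ(I1,I3) = 0.18 × 0.97 × 1.47 = 0.2567
  σ(I1,I4) = 0.36 × 0.97 × 1.34 = 0.4679
  σ(I2,I3) = 0.20 × 1.65 × 1.47 = 0.4851
  σ(I2,I4) = 0.18 × 1.65 × 1.34 = 0.3980
  σ(I3,I4) = 0.45 × 1.47 × 1.34 = 0.8864
σ²_T = Σσ²ᵢ + 2·Σσ_ij = 7.6199 + 2 × 2.7982 = 13.2163
α = (4/3)·(1 − 7.6199/13.2163) = 0.565

Cronbach's alpha = 0.565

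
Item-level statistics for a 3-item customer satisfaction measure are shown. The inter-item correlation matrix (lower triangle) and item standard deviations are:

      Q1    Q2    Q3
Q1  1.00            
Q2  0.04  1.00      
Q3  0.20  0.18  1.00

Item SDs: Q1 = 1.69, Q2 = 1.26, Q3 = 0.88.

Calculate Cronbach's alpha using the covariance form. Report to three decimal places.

Cronbach's alpha = 0.274

Σσ²ᵢ = 1.69² + 1.26² + 0.88² = 5.2181
Covariances σ_ij = r_ij · s_i · s_j:
  σ(Q1,Q2) = 0.04 × 1.69 × 1.26 = 0.0852
  σ(Q1,Q3) = 0.20 × 1.69 × 0.88 = 0.2974
  σ(Q2,Q3) = 0.18 × 1.26 × 0.88 = 0.1996
σ²_T = Σσ²ᵢ + 2·Σσ_ij = 5.2181 + 2 × 0.5822 = 6.3825
α = (3/2)·(1 − 5.2181/6.3825) = 0.274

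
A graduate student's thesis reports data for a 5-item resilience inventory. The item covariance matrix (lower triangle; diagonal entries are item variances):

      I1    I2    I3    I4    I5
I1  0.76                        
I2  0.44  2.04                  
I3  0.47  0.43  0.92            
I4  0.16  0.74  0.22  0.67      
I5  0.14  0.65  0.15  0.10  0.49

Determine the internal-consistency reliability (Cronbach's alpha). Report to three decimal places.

Cronbach's alpha = 0.737

sum of item variances = 0.76 + 2.04 + 0.92 + 0.67 + 0.49 = 4.88
Sum of off-diagonal covariances = 3.50
σ²_total = 4.88 + 2 × 3.50 = 11.88
α = (k/(k−1))·(1 − sum of item variances/σ²_total) = (5/4)·(1 − 4.88/11.88) = 0.737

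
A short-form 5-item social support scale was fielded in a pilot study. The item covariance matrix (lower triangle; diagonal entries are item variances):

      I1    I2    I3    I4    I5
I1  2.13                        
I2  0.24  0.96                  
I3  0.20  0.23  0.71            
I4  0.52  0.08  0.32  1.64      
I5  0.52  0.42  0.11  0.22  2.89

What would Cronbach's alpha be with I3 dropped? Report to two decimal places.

α = 0.46

Remaining items: I1, I2, I4, I5 (k = 4).
Σσᵢ² = 2.13 + 0.96 + 1.64 + 2.89 = 7.62
Var(T) = 7.62 + 2 × 2.00 = 11.62
α (item deleted) = (4/3)·(1 − 7.62/11.62) = 0.46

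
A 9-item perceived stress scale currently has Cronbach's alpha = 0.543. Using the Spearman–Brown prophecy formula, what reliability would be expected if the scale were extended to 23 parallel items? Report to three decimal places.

predicted reliability = 0.752

Length factor m = 23/9 = 2.5556
α' = m·α / (1 + (m−1)·α)
   = 23/9 × 0.543 / (1 + (23/9 − 1) × 0.543)
   = 1.3877 / 1.8447 = 0.752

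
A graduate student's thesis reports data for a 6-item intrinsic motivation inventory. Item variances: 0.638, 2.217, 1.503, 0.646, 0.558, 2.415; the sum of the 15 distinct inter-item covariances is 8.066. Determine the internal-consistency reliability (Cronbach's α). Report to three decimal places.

α = 0.803

Σσᵢ² = 0.638 + 2.217 + 1.503 + 0.646 + 0.558 + 2.415 = 7.977
Sum of distinct covariances = 8.066
Var(T) = Σσᵢ² + 2·Σcov = 7.977 + 2 × 8.066 = 24.109
α = (6/5)·(1 − 7.977/24.109) = 0.803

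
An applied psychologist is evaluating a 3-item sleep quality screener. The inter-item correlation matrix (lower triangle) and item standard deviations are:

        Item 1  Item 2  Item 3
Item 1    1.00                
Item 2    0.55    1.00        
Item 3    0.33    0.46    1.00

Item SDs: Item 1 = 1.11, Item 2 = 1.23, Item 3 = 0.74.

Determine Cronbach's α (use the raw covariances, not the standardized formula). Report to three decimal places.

α = 0.700

Σσ²ᵢ = 1.11² + 1.23² + 0.74² = 3.2926
Covariances σ_ij = r_ij · s_i · s_j:
  σ(Item 1,Item 2) = 0.55 × 1.11 × 1.23 = 0.7509
  σ(Item 1,Item 3) = 0.33 × 1.11 × 0.74 = 0.2711
  σ(Item 2,Item 3) = 0.46 × 1.23 × 0.74 = 0.4187
σ²_T = Σσ²ᵢ + 2·Σσ_ij = 3.2926 + 2 × 1.4407 = 6.1740
α = (3/2)·(1 − 3.2926/6.1740) = 0.700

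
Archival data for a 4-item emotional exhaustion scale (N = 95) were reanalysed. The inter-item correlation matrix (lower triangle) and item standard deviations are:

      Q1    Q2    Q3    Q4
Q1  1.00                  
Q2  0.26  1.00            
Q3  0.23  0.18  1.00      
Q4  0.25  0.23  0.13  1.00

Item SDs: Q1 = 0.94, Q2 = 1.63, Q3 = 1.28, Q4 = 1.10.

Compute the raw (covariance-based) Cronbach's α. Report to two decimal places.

α = 0.50

Σσ²ᵢ = 0.94² + 1.63² + 1.28² + 1.10² = 6.3889
Covariances σ_ij = r_ij · s_i · s_j:
  σ(Q1,Q2) = 0.26 × 0.94 × 1.63 = 0.3984
  σ(Q1,Q3) = 0.23 × 0.94 × 1.28 = 0.2767
  σ(Q1,Q4) = 0.25 × 0.94 × 1.10 = 0.2585
  σ(Q2,Q3) = 0.18 × 1.63 × 1.28 = 0.3756
  σ(Q2,Q4) = 0.23 × 1.63 × 1.10 = 0.4124
  σ(Q3,Q4) = 0.13 × 1.28 × 1.10 = 0.1830
σ²_T = Σσ²ᵢ + 2·Σσ_ij = 6.3889 + 2 × 1.9046 = 10.1981
α = (4/3)·(1 − 6.3889/10.1981) = 0.50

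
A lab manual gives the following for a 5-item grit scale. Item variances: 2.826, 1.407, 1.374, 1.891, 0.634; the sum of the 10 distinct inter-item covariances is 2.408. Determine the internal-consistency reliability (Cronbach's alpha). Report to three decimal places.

α = 0.465

Σσᵢ² = 2.826 + 1.407 + 1.374 + 1.891 + 0.634 = 8.132
Sum of distinct covariances = 2.408
Var(T) = Σσᵢ² + 2·Σcov = 8.132 + 2 × 2.408 = 12.948
α = (5/4)·(1 − 8.132/12.948) = 0.465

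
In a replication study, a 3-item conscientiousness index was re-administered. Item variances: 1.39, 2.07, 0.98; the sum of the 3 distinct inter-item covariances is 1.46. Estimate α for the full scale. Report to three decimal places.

Σσ²ᵢ = 1.39 + 2.07 + 0.98 = 4.44
Sum of distinct covariances = 1.46
Var(T) = Σσ²ᵢ + 2·Σcov = 4.44 + 2 × 1.46 = 7.36
α = (3/2)·(1 − 4.44/7.36) = 0.595

α = 0.595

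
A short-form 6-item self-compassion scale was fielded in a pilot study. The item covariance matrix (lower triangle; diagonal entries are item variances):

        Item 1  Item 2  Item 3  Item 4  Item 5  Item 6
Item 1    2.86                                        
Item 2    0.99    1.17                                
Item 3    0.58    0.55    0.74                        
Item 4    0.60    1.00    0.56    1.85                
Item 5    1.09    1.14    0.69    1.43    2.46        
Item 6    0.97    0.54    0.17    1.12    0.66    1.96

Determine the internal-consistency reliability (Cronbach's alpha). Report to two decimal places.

Cronbach's alpha = 0.82

sum of item variances = 2.86 + 1.17 + 0.74 + 1.85 + 2.46 + 1.96 = 11.04
Sum of off-diagonal covariances = 12.09
σ²_T = 11.04 + 2 × 12.09 = 35.22
α = (k/(k−1))·(1 − sum of item variances/σ²_T) = (6/5)·(1 − 11.04/35.22) = 0.82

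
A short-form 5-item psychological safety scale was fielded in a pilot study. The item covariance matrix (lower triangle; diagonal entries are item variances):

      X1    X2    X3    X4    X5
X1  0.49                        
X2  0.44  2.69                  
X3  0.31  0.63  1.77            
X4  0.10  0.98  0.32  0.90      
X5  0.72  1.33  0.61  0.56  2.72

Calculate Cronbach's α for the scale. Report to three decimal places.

Σσᵢ² = 0.49 + 2.69 + 1.77 + 0.90 + 2.72 = 8.57
Σ_{i<j} σ_ij = 6.00
Var(T) = 8.57 + 2 × 6.00 = 20.57
α = (k/(k−1))·(1 − Σσᵢ²/Var(T)) = (5/4)·(1 − 8.57/20.57) = 0.729

α = 0.729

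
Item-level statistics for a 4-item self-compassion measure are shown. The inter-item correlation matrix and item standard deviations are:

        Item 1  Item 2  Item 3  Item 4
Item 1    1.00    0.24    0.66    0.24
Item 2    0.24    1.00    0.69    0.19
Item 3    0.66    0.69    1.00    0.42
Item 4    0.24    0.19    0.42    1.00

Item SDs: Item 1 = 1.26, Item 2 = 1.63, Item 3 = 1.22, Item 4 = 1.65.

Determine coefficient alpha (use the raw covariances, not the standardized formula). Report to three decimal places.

α = 0.704

Σσ²ᵢ = 1.26² + 1.63² + 1.22² + 1.65² = 8.4554
Covariances σ_ij = r_ij · s_i · s_j:
  σ(Item 1,Item 2) = 0.24 × 1.26 × 1.63 = 0.4929
  σ(Item 1,Item 3) = 0.66 × 1.26 × 1.22 = 1.0146
  σ(Item 1,Item 4) = 0.24 × 1.26 × 1.65 = 0.4990
  σ(Item 2,Item 3) = 0.69 × 1.63 × 1.22 = 1.3721
  σ(Item 2,Item 4) = 0.19 × 1.63 × 1.65 = 0.5110
  σ(Item 3,Item 4) = 0.42 × 1.22 × 1.65 = 0.8455
σ²_T = Σσ²ᵢ + 2·Σσ_ij = 8.4554 + 2 × 4.7351 = 17.9256
α = (4/3)·(1 − 8.4554/17.9256) = 0.704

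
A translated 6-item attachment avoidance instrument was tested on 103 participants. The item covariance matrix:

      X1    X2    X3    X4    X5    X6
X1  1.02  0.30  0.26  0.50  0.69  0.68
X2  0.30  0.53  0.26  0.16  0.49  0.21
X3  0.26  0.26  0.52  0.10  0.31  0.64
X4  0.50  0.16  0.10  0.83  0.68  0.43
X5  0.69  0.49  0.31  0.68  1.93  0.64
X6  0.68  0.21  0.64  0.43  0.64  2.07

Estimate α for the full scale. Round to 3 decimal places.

α = 0.778

sum of item variances = 1.02 + 0.53 + 0.52 + 0.83 + 1.93 + 2.07 = 6.90
Σ_{i<j} σ_ij = 6.35
σ²_total = 6.90 + 2 × 6.35 = 19.60
α = (k/(k−1))·(1 − sum of item variances/σ²_total) = (6/5)·(1 − 6.90/19.60) = 0.778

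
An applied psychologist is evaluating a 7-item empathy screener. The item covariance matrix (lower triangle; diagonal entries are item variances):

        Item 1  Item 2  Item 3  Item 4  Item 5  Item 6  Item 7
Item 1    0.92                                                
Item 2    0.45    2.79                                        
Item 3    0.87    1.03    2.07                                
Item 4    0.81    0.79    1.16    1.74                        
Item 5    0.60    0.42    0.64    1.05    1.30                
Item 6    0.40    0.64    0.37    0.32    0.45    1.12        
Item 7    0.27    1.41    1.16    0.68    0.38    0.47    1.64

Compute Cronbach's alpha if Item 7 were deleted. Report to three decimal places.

Remaining items: Item 1, Item 2, Item 3, Item 4, Item 5, Item 6 (k = 6).
sum of item variances = 0.92 + 2.79 + 2.07 + 1.74 + 1.30 + 1.12 = 9.94
Var(T) = 9.94 + 2 × 10.00 = 29.94
α (item deleted) = (6/5)·(1 − 9.94/29.94) = 0.802

α = 0.802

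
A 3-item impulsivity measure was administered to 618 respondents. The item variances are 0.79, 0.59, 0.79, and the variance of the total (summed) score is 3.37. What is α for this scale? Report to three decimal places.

ΣVar(i) = 0.79 + 0.59 + 0.79 = 2.17
α = (k/(k−1))·(1 − ΣVar(i)/total variance) = (3/2)·(1 − 2.17/3.37) = 0.534

α = 0.534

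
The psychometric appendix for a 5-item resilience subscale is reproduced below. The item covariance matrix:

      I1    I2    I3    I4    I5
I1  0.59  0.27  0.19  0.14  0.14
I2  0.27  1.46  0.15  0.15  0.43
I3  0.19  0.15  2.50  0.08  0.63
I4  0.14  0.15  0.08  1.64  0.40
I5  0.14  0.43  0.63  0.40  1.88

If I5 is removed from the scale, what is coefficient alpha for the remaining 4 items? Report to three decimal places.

coefficient alpha = 0.321

Remaining items: I1, I2, I3, I4 (k = 4).
Σσᵢ² = 0.59 + 1.46 + 2.50 + 1.64 = 6.19
σ²_T = 6.19 + 2 × 0.98 = 8.15
α (item deleted) = (4/3)·(1 − 6.19/8.15) = 0.321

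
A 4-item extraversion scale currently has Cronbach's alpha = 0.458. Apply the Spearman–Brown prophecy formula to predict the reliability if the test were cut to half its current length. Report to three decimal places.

Length factor m = 1/2
α' = m·α / (1 − (1−m)·α)
   = 1/2 × 0.458 / (1 − (1 − 1/2) × 0.458)
   = 0.2290 / 0.7710 = 0.297

predicted reliability = 0.297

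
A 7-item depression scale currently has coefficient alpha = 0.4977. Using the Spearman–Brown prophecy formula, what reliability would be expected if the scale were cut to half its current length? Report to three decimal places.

predicted reliability = 0.331

Length factor m = 1/2
α' = m·α / (1 − (1−m)·α)
   = 1/2 × 0.4977 / (1 − (1 − 1/2) × 0.4977)
   = 0.2488 / 0.7511 = 0.331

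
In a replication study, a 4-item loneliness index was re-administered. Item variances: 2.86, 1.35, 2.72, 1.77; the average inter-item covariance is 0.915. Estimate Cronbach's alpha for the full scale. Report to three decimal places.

Cronbach's alpha = 0.744

Σσᵢ² = 2.86 + 1.35 + 2.72 + 1.77 = 8.70
Sum of the 6 distinct covariances = 6 × 0.915 = 5.490
Var(T) = Σσᵢ² + 2·Σcov = 8.70 + 2 × 5.490 = 19.680
α = (4/3)·(1 − 8.70/19.680) = 0.744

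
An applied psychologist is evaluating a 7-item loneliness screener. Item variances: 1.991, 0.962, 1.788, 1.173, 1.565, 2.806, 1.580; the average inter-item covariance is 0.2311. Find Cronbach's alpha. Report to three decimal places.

Σσ²ᵢ = 1.991 + 0.962 + 1.788 + 1.173 + 1.565 + 2.806 + 1.580 = 11.865
Sum of the 21 distinct covariances = 21 × 0.2311 = 4.8531
σ²_total = Σσ²ᵢ + 2·Σcov = 11.865 + 2 × 4.8531 = 21.5712
α = (7/6)·(1 − 11.865/21.5712) = 0.525

α = 0.525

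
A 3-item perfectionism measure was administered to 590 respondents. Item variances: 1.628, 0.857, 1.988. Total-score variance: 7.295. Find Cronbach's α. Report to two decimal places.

Σσ²ᵢ = 1.628 + 0.857 + 1.988 = 4.473
α = (k/(k−1))·(1 − Σσ²ᵢ/σ²_T) = (3/2)·(1 − 4.473/7.295) = 0.58

Cronbach's α = 0.58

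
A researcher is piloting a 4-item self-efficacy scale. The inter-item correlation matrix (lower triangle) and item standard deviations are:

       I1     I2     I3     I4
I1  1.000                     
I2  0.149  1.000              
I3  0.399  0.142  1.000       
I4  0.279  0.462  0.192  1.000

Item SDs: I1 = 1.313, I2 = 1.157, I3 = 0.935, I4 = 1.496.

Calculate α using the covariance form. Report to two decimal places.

Σσ²ᵢ = 1.313² + 1.157² + 0.935² + 1.496² = 6.1749
Covariances σ_ij = r_ij · s_i · s_j:
  σ(I1,I2) = 0.149 × 1.313 × 1.157 = 0.2264
  σ(I1,I3) = 0.399 × 1.313 × 0.935 = 0.4898
  σ(I1,I4) = 0.279 × 1.313 × 1.496 = 0.5480
  σ(I2,I3) = 0.142 × 1.157 × 0.935 = 0.1536
  σ(I2,I4) = 0.462 × 1.157 × 1.496 = 0.7997
  σ(I3,I4) = 0.192 × 0.935 × 1.496 = 0.2686
σ²_T = Σσ²ᵢ + 2·Σσ_ij = 6.1749 + 2 × 2.4861 = 11.1471
α = (4/3)·(1 − 6.1749/11.1471) = 0.59

α = 0.59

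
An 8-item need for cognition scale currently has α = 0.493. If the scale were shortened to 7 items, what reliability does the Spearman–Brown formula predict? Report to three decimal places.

predicted reliability = 0.460

Length factor m = 7/8 = 0.8750
α' = m·α / (1 − (1−m)·α)
   = 7/8 × 0.493 / (1 − (1 − 7/8) × 0.493)
   = 0.4314 / 0.9384 = 0.460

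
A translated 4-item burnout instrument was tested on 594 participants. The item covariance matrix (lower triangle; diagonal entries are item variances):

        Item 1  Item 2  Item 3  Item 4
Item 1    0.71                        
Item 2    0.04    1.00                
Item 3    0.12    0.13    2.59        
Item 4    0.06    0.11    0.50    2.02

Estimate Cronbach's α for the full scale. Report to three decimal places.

sum of item variances = 0.71 + 1.00 + 2.59 + 2.02 = 6.32
Sum of the distinct covariances = 0.96
σ²_T = 6.32 + 2 × 0.96 = 8.24
α = (k/(k−1))·(1 − sum of item variances/σ²_T) = (4/3)·(1 − 6.32/8.24) = 0.311

α = 0.311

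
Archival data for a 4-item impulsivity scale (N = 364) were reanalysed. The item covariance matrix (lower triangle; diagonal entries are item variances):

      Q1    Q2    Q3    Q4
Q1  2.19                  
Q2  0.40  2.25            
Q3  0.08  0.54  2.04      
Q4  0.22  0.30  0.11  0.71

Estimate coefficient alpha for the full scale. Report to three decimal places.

α = 0.419

sum of item variances = 2.19 + 2.25 + 2.04 + 0.71 = 7.19
Σ_{i<j} σ_ij = 1.65
σ²_total = 7.19 + 2 × 1.65 = 10.49
α = (k/(k−1))·(1 − sum of item variances/σ²_total) = (4/3)·(1 − 7.19/10.49) = 0.419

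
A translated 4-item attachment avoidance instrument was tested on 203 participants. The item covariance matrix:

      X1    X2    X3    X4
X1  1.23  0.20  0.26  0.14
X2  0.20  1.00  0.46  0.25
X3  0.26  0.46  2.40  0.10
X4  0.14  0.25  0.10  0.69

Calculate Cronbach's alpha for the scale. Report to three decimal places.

Cronbach's alpha = 0.462

Σσᵢ² = 1.23 + 1.00 + 2.40 + 0.69 = 5.32
Σ_{i<j} σ_ij = 1.41
Var(T) = 5.32 + 2 × 1.41 = 8.14
α = (k/(k−1))·(1 − Σσᵢ²/Var(T)) = (4/3)·(1 − 5.32/8.14) = 0.462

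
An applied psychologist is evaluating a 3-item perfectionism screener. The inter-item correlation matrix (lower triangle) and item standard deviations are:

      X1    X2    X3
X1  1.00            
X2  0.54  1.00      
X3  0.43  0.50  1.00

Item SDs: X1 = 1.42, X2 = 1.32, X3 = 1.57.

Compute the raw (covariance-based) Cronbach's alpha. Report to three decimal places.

Cronbach's alpha = 0.737

Σσ²ᵢ = 1.42² + 1.32² + 1.57² = 6.2237
Covariances σ_ij = r_ij · s_i · s_j:
  σ(X1,X2) = 0.54 × 1.42 × 1.32 = 1.0122
  σ(X1,X3) = 0.43 × 1.42 × 1.57 = 0.9586
  σ(X2,X3) = 0.50 × 1.32 × 1.57 = 1.0362
σ²_T = Σσ²ᵢ + 2·Σσ_ij = 6.2237 + 2 × 3.0070 = 12.2377
α = (3/2)·(1 − 6.2237/12.2377) = 0.737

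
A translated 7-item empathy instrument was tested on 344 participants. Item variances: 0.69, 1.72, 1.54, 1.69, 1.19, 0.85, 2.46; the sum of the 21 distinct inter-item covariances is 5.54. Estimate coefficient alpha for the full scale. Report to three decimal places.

α = 0.609

ΣVar(i) = 0.69 + 1.72 + 1.54 + 1.69 + 1.19 + 0.85 + 2.46 = 10.14
Sum of distinct covariances = 5.54
total variance = ΣVar(i) + 2·Σcov = 10.14 + 2 × 5.54 = 21.22
α = (7/6)·(1 − 10.14/21.22) = 0.609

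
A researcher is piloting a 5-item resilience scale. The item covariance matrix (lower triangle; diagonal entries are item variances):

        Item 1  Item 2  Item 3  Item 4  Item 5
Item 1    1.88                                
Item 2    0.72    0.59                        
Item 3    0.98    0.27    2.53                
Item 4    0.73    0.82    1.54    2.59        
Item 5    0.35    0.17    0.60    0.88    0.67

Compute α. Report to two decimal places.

Σσᵢ² = 1.88 + 0.59 + 2.53 + 2.59 + 0.67 = 8.26
Σ_{i<j} σ_ij = 7.06
Var(T) = 8.26 + 2 × 7.06 = 22.38
α = (k/(k−1))·(1 − Σσᵢ²/Var(T)) = (5/4)·(1 − 8.26/22.38) = 0.79

α = 0.79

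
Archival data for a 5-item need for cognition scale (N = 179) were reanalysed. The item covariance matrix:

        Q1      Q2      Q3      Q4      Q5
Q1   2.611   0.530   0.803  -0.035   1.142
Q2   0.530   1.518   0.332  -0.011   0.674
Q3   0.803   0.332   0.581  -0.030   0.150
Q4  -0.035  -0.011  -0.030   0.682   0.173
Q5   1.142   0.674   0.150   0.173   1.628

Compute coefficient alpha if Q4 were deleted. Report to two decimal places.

α = 0.71

Remaining items: Q1, Q2, Q3, Q5 (k = 4).
Σσᵢ² = 2.611 + 1.518 + 0.581 + 1.628 = 6.338
Var(T) = 6.338 + 2 × 3.631 = 13.600
α (item deleted) = (4/3)·(1 − 6.338/13.600) = 0.71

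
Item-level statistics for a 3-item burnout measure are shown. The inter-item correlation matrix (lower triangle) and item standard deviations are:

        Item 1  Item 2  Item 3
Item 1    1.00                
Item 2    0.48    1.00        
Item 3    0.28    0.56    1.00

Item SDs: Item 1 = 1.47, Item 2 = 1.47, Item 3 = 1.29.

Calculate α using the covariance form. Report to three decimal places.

Σσ²ᵢ = 1.47² + 1.47² + 1.29² = 5.9859
Covariances σ_ij = r_ij · s_i · s_j:
  σ(Item 1,Item 2) = 0.48 × 1.47 × 1.47 = 1.0372
  σ(Item 1,Item 3) = 0.28 × 1.47 × 1.29 = 0.5310
  σ(Item 2,Item 3) = 0.56 × 1.47 × 1.29 = 1.0619
σ²_T = Σσ²ᵢ + 2·Σσ_ij = 5.9859 + 2 × 2.6301 = 11.2461
α = (3/2)·(1 − 5.9859/11.2461) = 0.702

α = 0.702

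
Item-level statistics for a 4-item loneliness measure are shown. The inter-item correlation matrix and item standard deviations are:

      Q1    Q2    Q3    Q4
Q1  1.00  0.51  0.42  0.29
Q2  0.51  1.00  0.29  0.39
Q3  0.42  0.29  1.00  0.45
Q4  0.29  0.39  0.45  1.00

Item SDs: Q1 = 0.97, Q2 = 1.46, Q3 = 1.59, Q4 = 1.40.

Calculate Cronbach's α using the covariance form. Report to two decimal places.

Σσ²ᵢ = 0.97² + 1.46² + 1.59² + 1.40² = 7.5606
Covariances σ_ij = r_ij · s_i · s_j:
  σ(Q1,Q2) = 0.51 × 0.97 × 1.46 = 0.7223
  σ(Q1,Q3) = 0.42 × 0.97 × 1.59 = 0.6478
  σ(Q1,Q4) = 0.29 × 0.97 × 1.40 = 0.3938
  σ(Q2,Q3) = 0.29 × 1.46 × 1.59 = 0.6732
  σ(Q2,Q4) = 0.39 × 1.46 × 1.40 = 0.7972
  σ(Q3,Q4) = 0.45 × 1.59 × 1.40 = 1.0017
σ²_T = Σσ²ᵢ + 2·Σσ_ij = 7.5606 + 2 × 4.2360 = 16.0326
α = (4/3)·(1 − 7.5606/16.0326) = 0.70

α = 0.70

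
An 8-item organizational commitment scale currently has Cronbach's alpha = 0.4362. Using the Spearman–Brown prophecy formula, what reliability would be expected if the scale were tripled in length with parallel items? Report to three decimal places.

Length factor m = 3
α' = m·α / (1 + (m−1)·α)
   = 3 × 0.4362 / (1 + (3 − 1) × 0.4362)
   = 1.3086 / 1.8724 = 0.699

predicted reliability = 0.699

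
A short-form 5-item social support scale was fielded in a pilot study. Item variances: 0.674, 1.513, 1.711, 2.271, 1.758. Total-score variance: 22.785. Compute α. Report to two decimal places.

α = 0.82

Σσᵢ² = 0.674 + 1.513 + 1.711 + 2.271 + 1.758 = 7.927
α = (k/(k−1))·(1 − Σσᵢ²/σ²_T) = (5/4)·(1 − 7.927/22.785) = 0.82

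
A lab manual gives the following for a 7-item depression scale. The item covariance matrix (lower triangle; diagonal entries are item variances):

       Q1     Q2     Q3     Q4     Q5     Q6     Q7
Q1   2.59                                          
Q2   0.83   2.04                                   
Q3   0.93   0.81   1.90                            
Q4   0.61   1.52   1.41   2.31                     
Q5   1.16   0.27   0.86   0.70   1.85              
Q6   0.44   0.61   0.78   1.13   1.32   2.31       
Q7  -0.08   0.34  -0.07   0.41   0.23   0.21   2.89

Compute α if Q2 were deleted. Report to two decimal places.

Remaining items: Q1, Q3, Q4, Q5, Q6, Q7 (k = 6).
Σσ²ᵢ = 2.59 + 1.90 + 2.31 + 1.85 + 2.31 + 2.89 = 13.85
total variance = 13.85 + 2 × 10.04 = 33.93
α (item deleted) = (6/5)·(1 − 13.85/33.93) = 0.71

α = 0.71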